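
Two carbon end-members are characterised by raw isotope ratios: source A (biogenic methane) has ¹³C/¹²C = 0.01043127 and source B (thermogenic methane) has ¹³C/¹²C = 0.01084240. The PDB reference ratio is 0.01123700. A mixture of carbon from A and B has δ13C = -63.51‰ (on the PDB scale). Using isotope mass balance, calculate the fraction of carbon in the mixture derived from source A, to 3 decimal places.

δ_A = (0.01043127/0.01123700 − 1)×1000 = (0.928297 − 1)×1000 = -71.703‰
δ_B = (0.01084240/0.01123700 − 1)×1000 = (0.964884 − 1)×1000 = -35.116‰
f_A = (δ_mix − δ_B)/(δ_A − δ_B) = (-63.51 − (-35.116))/(-71.703 − (-35.116))
f_A = -28.394 / -36.587 = 0.7761

0.776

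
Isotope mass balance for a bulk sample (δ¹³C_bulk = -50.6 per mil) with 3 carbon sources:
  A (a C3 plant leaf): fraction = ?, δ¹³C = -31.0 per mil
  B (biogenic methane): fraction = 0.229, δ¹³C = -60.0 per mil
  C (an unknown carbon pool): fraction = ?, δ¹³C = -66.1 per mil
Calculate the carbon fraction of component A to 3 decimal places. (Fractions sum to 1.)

0.402

Let f_A and f_C be the unknown fractions; fractions sum to 1 so f_A + f_C = 0.771.
Mass balance: Σ fᵢ·δᵢ = δ_bulk ⇒ f_A·(-31.0) + f_C·(-66.1) = -50.6 − (-13.740) = -36.860
Substitute f_C = 0.771 − f_A:
f_A·(-31.0 − -66.1) = -36.860 − 0.771×(-66.1) = 14.103
f_A = 14.103 / 35.1 = 0.4018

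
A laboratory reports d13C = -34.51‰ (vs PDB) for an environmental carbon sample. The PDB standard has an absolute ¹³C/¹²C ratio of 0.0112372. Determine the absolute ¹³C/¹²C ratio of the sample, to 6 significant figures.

0.0108494

R_sample = R_standard × (d13C/1000 + 1)
R_sample = 0.0112372 × (-34.51/1000 + 1) = 0.0112372 × 0.965490
R_sample = 0.0108494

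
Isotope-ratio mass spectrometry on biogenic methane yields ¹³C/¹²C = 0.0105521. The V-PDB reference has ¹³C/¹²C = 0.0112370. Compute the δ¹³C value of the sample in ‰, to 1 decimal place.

δ¹³C = (R_sample / R_standard − 1) × 1000
R_sample / R_standard = 0.0105521 / 0.0112370 = 0.939050
δ¹³C = (0.939050 − 1) × 1000 = -60.95‰

-61.0‰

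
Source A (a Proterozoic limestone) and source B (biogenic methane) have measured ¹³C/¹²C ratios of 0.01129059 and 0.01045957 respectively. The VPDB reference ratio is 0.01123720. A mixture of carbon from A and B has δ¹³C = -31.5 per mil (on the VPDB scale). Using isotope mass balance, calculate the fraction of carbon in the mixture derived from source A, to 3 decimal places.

0.510

δ_A = (0.01129059/0.01123720 − 1)×1000 = (1.004751 − 1)×1000 = 4.751 per mil
δ_B = (0.01045957/0.01123720 − 1)×1000 = (0.930799 − 1)×1000 = -69.201 per mil
f_A = (δ_mix − δ_B)/(δ_A − δ_B) = (-31.5 − (-69.201))/(4.751 − (-69.201))
f_A = 37.701 / 73.953 = 0.5098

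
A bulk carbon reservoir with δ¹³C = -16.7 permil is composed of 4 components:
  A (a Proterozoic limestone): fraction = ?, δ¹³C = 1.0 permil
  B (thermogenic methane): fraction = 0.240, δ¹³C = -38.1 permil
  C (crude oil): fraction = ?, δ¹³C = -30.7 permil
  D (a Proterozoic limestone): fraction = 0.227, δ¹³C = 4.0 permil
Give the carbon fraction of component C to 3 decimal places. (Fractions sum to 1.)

0.284

Let f_C and f_A be the unknown fractions; fractions sum to 1 so f_C + f_A = 0.533.
Mass balance: Σ fᵢ·δᵢ = δ_bulk ⇒ f_C·(-30.7) + f_A·(1.0) = -16.7 − (-8.236) = -8.464
Substitute f_A = 0.533 − f_C:
f_C·(-30.7 − 1.0) = -8.464 − 0.533×(1.0) = -8.997
f_C = -8.997 / -31.7 = 0.2838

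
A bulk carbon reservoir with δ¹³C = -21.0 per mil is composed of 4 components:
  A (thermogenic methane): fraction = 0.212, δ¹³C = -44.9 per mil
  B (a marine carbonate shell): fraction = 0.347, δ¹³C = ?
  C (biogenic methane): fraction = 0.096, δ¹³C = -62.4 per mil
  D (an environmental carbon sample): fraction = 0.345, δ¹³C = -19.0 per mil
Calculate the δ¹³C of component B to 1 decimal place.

3.1 per mil

Isotope mass balance: δ_bulk = Σ fᵢ·δᵢ.
-21.0 = 0.212×(-44.9) + 0.347×δ_B + 0.096×(-62.4) + 0.345×(-19.0)
0.347·δ_B = -21.0 − (-22.064) = 1.064
δ_B = 1.064 / 0.347 = 3.07 per mil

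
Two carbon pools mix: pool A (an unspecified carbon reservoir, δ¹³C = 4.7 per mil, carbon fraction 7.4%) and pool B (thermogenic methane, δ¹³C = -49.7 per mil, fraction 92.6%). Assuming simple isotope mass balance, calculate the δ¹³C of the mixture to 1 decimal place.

δ_mix = f_A·δ_A + f_B·δ_B
δ_mix = 0.074 × (4.7) + 0.926 × (-49.7)
δ_mix = 0.35 + -46.02 = -45.67 per mil

-45.7 per mil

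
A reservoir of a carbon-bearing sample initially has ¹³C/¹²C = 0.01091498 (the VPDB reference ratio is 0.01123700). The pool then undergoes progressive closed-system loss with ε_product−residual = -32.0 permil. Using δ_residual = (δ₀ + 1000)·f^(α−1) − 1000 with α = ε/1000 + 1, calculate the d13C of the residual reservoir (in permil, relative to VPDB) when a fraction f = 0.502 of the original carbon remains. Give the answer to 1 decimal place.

δ₀ = (0.01091498/0.01123700 − 1)×1000 = (0.971343 − 1)×1000 = -28.657 permil
α − 1 = ε/1000 = -0.0320
f^(α−1) = 0.502^(-0.0320) = 1.022298
δ_res = (-28.657 + 1000) × 1.022298 − 1000 = 993.002 − 1000 = -7.00 permil

-7.0 permil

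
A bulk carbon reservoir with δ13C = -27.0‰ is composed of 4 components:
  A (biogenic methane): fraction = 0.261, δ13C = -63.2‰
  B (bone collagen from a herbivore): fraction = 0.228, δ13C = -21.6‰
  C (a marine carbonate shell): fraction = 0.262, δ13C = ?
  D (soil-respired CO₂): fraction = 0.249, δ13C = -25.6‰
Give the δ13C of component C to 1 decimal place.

Isotope mass balance: δ_bulk = Σ fᵢ·δᵢ.
-27.0 = 0.261×(-63.2) + 0.228×(-21.6) + 0.262×δ_C + 0.249×(-25.6)
0.262·δ_C = -27.0 − (-27.794) = 0.794
δ_C = 0.794 / 0.262 = 3.03‰

3.0‰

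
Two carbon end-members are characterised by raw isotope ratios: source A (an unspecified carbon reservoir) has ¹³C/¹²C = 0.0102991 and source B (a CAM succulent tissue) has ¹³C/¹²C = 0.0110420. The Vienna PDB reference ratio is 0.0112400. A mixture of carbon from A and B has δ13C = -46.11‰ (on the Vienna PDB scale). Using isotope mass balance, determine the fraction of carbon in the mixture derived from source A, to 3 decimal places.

0.431

δ_A = (0.0102991/0.0112400 − 1)×1000 = (0.916290 − 1)×1000 = -83.710‰
δ_B = (0.0110420/0.0112400 − 1)×1000 = (0.982384 − 1)×1000 = -17.616‰
f_A = (δ_mix − δ_B)/(δ_A − δ_B) = (-46.11 − (-17.616))/(-83.710 − (-17.616))
f_A = -28.494 / -66.094 = 0.4311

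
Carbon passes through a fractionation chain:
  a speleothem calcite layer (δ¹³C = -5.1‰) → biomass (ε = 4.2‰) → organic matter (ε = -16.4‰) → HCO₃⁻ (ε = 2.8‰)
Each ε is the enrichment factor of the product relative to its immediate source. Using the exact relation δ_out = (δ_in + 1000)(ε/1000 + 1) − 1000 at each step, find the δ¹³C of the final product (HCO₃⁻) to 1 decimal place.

step 1: δ = (-5.10 + 1000)·(4.2/1000 + 1) − 1000 = -0.92‰
step 2: δ = (-0.92 + 1000)·(-16.4/1000 + 1) − 1000 = -17.31‰
step 3: δ = (-17.31 + 1000)·(2.8/1000 + 1) − 1000 = -14.55‰

-14.6‰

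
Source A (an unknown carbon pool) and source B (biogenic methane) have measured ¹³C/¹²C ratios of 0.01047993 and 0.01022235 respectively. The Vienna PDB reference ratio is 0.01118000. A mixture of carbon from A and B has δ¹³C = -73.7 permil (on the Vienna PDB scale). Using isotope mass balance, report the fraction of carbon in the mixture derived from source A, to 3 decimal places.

δ_A = (0.01047993/0.01118000 − 1)×1000 = (0.937382 − 1)×1000 = -62.618 permil
δ_B = (0.01022235/0.01118000 − 1)×1000 = (0.914343 − 1)×1000 = -85.657 permil
f_A = (δ_mix − δ_B)/(δ_A − δ_B) = (-73.7 − (-85.657))/(-62.618 − (-85.657))
f_A = 11.957 / 23.039 = 0.5190

0.519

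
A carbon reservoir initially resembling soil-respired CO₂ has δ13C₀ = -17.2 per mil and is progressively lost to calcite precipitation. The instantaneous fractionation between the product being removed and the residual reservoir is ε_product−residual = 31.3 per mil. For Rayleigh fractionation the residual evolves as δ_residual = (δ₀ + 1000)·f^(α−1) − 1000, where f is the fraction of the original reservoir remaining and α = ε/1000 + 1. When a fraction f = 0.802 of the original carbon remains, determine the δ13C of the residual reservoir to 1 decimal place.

-24.0 per mil

Rayleigh residual: δ_res = (δ₀ + 1000)·f^(α−1) − 1000
α = ε/1000 + 1 = 1.03130, so α − 1 = 0.03130
f^(α−1) = 0.802^(0.03130) = 0.993118
δ_res = (-17.2 + 1000) × 0.993118 − 1000 = 976.036 − 1000 = -23.96 per mil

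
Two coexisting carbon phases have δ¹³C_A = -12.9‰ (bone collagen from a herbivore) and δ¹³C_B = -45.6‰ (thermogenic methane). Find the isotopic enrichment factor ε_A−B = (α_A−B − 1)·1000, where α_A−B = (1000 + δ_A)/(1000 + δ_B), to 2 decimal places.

34.26‰

α_A−B = (1000 + -12.9) / (1000 + -45.6) = 987.1 / 954.4 = 1.034262
ε_A−B = (1.034262 − 1) × 1000 = 34.262‰
(The approximation ε ≈ δ_A − δ_B would give 32.7‰.)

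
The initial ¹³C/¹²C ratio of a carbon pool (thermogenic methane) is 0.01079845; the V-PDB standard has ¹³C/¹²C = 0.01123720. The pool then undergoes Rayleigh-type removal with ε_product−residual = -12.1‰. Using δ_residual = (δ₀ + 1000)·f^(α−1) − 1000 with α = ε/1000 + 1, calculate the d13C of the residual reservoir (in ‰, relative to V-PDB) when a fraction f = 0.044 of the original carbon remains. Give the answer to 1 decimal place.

δ₀ = (0.01079845/0.01123720 − 1)×1000 = (0.960956 − 1)×1000 = -39.044‰
α − 1 = ε/1000 = -0.0121
f^(α−1) = 0.044^(-0.0121) = 1.038518
δ_res = (-39.044 + 1000) × 1.038518 − 1000 = 997.970 − 1000 = -2.03‰

-2.0‰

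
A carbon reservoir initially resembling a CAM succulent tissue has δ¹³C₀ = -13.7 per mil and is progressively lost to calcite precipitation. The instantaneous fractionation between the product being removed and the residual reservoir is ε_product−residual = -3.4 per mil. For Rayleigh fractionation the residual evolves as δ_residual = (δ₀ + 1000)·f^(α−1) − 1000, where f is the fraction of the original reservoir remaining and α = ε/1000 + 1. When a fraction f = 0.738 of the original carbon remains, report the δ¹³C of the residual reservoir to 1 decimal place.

Rayleigh residual: δ_res = (δ₀ + 1000)·f^(α−1) − 1000
α = ε/1000 + 1 = 0.99660, so α − 1 = -0.00340
f^(α−1) = 0.738^(-0.00340) = 1.001033
δ_res = (-13.7 + 1000) × 1.001033 − 1000 = 987.319 − 1000 = -12.68 per mil

-12.7 per mil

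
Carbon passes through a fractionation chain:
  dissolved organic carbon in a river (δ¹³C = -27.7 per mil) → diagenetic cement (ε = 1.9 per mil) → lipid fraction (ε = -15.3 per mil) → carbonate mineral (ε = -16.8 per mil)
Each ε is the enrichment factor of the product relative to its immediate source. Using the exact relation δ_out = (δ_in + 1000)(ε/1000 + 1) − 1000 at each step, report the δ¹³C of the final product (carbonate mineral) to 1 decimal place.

-56.9 per mil

step 1: δ = (-27.70 + 1000)·(1.9/1000 + 1) − 1000 = -25.85 per mil
step 2: δ = (-25.85 + 1000)·(-15.3/1000 + 1) − 1000 = -40.76 per mil
step 3: δ = (-40.76 + 1000)·(-16.8/1000 + 1) − 1000 = -56.87 per mil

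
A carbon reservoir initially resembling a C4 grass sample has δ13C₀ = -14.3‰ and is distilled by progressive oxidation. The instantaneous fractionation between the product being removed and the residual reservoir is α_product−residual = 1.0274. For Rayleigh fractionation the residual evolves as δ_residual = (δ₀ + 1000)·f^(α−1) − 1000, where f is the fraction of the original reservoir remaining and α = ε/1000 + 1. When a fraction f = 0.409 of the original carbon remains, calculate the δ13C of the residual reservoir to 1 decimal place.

Rayleigh residual: δ_res = (δ₀ + 1000)·f^(α−1) − 1000
α − 1 = 0.02740
f^(α−1) = 0.409^(0.02740) = 0.975801
δ_res = (-14.3 + 1000) × 0.975801 − 1000 = 961.847 − 1000 = -38.15‰

-38.2‰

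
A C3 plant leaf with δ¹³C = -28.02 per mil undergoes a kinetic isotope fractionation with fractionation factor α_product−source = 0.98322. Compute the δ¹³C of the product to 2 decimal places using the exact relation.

δ_product = (δ_source + 1000)·α − 1000
δ_product = (-28.02 + 1000) × 0.98322 − 1000
δ_product = 955.670 − 1000 = -44.330 per mil

-44.33 per mil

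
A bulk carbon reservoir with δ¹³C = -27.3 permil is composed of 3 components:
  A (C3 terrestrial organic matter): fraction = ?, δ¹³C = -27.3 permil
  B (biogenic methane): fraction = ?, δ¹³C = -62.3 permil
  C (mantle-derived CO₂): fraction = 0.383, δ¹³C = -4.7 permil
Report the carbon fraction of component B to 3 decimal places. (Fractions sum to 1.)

Let f_B and f_A be the unknown fractions; fractions sum to 1 so f_B + f_A = 0.617.
Mass balance: Σ fᵢ·δᵢ = δ_bulk ⇒ f_B·(-62.3) + f_A·(-27.3) = -27.3 − (-1.800) = -25.500
Substitute f_A = 0.617 − f_B:
f_B·(-62.3 − -27.3) = -25.500 − 0.617×(-27.3) = -8.656
f_B = -8.656 / -35.0 = 0.2473

0.247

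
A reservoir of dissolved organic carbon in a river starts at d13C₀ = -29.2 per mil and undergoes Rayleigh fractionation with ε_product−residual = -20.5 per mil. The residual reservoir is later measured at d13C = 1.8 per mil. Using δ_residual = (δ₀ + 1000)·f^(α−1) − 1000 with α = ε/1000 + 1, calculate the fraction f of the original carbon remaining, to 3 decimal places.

α − 1 = ε/1000 = -0.0205
(δ_res + 1000)/(δ₀ + 1000) = (1.8 + 1000)/(-29.2 + 1000) = 1001.8/970.8 = 1.031932
f = 1.031932^(1/-0.0205) = exp(ln(1.031932)/-0.0205) = exp(0.03143/-0.0205)
f = exp(-1.5333) = 0.2158

0.216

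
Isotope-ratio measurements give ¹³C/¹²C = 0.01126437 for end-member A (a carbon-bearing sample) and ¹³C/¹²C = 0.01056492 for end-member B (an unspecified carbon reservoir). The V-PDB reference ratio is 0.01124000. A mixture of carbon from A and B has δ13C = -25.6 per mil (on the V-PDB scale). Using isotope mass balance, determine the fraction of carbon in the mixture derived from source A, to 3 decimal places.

δ_A = (0.01126437/0.01124000 − 1)×1000 = (1.002168 − 1)×1000 = 2.168 per mil
δ_B = (0.01056492/0.01124000 − 1)×1000 = (0.939940 − 1)×1000 = -60.060 per mil
f_A = (δ_mix − δ_B)/(δ_A − δ_B) = (-25.6 − (-60.060))/(2.168 − (-60.060))
f_A = 34.460 / 62.229 = 0.5538

0.554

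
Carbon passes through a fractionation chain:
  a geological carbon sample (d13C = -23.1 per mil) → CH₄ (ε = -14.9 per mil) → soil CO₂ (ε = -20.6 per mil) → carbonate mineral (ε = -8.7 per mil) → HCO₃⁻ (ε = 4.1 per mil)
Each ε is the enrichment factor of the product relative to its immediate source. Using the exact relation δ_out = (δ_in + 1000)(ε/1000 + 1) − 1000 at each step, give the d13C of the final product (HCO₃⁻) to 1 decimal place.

step 1: δ = (-23.10 + 1000)·(-14.9/1000 + 1) − 1000 = -37.66 per mil
step 2: δ = (-37.66 + 1000)·(-20.6/1000 + 1) − 1000 = -57.48 per mil
step 3: δ = (-57.48 + 1000)·(-8.7/1000 + 1) − 1000 = -65.68 per mil
step 4: δ = (-65.68 + 1000)·(4.1/1000 + 1) − 1000 = -61.85 per mil

-61.8 per mil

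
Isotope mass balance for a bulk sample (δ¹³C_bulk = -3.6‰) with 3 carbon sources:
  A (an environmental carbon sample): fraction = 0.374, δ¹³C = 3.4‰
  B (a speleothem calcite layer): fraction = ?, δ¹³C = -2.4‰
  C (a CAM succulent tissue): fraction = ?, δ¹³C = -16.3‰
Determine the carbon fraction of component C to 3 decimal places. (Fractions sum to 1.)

Let f_C and f_B be the unknown fractions; fractions sum to 1 so f_C + f_B = 0.626.
Mass balance: Σ fᵢ·δᵢ = δ_bulk ⇒ f_C·(-16.3) + f_B·(-2.4) = -3.6 − (1.272) = -4.872
Substitute f_B = 0.626 − f_C:
f_C·(-16.3 − -2.4) = -4.872 − 0.626×(-2.4) = -3.369
f_C = -3.369 / -13.9 = 0.2424

0.242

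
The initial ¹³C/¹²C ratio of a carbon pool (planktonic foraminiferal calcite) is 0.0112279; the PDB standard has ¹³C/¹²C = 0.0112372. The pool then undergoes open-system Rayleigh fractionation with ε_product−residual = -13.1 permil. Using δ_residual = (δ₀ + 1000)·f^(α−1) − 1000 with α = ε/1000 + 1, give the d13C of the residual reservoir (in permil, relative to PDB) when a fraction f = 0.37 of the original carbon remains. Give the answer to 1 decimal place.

12.3 permil

δ₀ = (0.0112279/0.0112372 − 1)×1000 = (0.999172 − 1)×1000 = -0.828 permil
α − 1 = ε/1000 = -0.0131
f^(α−1) = 0.37^(-0.0131) = 1.013110
δ_res = (-0.828 + 1000) × 1.013110 − 1000 = 1012.271 − 1000 = 12.27 permil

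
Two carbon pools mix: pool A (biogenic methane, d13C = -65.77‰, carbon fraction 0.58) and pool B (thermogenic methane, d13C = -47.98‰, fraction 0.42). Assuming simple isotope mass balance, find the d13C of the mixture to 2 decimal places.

-58.30‰

δ_mix = f_A·δ_A + f_B·δ_B
δ_mix = 0.58 × (-65.77) + 0.42 × (-47.98)
δ_mix = -38.147 + -20.152 = -58.298‰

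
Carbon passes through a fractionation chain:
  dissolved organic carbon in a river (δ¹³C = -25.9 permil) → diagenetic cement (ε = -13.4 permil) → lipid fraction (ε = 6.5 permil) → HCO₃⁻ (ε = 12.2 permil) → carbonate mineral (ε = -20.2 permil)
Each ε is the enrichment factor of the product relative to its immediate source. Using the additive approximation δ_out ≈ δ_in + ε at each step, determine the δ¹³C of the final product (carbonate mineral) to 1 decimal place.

-40.8 permil

step 1: δ ≈ -25.9 + (-13.4) = -39.3 permil
step 2: δ ≈ -39.3 + (6.5) = -32.8 permil
step 3: δ ≈ -32.8 + (12.2) = -20.6 permil
step 4: δ ≈ -20.6 + (-20.2) = -40.8 permil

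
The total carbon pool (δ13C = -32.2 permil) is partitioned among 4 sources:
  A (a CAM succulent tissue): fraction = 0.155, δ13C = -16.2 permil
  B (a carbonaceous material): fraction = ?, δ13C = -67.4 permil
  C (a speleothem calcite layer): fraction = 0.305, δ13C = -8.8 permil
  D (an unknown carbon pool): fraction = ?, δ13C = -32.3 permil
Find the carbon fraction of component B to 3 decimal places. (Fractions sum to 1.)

0.272

Let f_B and f_D be the unknown fractions; fractions sum to 1 so f_B + f_D = 0.540.
Mass balance: Σ fᵢ·δᵢ = δ_bulk ⇒ f_B·(-67.4) + f_D·(-32.3) = -32.2 − (-5.195) = -27.005
Substitute f_D = 0.540 − f_B:
f_B·(-67.4 − -32.3) = -27.005 − 0.540×(-32.3) = -9.563
f_B = -9.563 / -35.1 = 0.2725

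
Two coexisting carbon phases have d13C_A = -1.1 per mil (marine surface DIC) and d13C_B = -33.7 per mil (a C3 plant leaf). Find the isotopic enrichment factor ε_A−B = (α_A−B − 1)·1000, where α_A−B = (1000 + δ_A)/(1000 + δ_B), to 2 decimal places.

33.74 per mil

α_A−B = (1000 + -1.1) / (1000 + -33.7) = 998.9 / 966.3 = 1.033737
ε_A−B = (1.033737 − 1) × 1000 = 33.737 per mil
(The approximation ε ≈ δ_A − δ_B would give 32.6 per mil.)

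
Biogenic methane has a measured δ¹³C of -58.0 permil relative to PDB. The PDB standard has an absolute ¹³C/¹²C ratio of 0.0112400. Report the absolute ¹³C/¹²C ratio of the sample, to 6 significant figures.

0.0105881

R_sample = R_standard × (δ¹³C/1000 + 1)
R_sample = 0.0112400 × (-58.0/1000 + 1) = 0.0112400 × 0.942000
R_sample = 0.0105881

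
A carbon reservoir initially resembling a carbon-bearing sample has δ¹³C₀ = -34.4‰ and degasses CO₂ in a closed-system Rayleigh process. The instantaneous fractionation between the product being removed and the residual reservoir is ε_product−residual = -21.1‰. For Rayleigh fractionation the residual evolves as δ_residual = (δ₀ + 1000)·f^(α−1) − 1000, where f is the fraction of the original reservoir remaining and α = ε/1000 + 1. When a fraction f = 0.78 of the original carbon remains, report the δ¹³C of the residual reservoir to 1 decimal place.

Rayleigh residual: δ_res = (δ₀ + 1000)·f^(α−1) − 1000
α = ε/1000 + 1 = 0.97890, so α − 1 = -0.02110
f^(α−1) = 0.78^(-0.02110) = 1.005256
δ_res = (-34.4 + 1000) × 1.005256 − 1000 = 970.675 − 1000 = -29.32‰

-29.3‰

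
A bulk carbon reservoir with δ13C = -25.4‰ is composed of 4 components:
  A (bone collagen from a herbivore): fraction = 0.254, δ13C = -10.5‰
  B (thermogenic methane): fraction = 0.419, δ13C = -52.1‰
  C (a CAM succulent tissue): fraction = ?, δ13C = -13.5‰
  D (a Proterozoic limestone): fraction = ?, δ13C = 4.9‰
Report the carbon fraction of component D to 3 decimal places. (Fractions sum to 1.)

Let f_D and f_C be the unknown fractions; fractions sum to 1 so f_D + f_C = 0.327.
Mass balance: Σ fᵢ·δᵢ = δ_bulk ⇒ f_D·(4.9) + f_C·(-13.5) = -25.4 − (-24.497) = -0.903
Substitute f_C = 0.327 − f_D:
f_D·(4.9 − -13.5) = -0.903 − 0.327×(-13.5) = 3.511
f_D = 3.511 / 18.4 = 0.1908

0.191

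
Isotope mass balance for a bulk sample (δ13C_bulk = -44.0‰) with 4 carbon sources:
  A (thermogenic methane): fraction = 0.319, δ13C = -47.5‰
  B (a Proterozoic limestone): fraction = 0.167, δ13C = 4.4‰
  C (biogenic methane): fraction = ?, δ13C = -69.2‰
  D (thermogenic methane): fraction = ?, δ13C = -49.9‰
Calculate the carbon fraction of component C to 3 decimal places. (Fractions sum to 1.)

0.204

Let f_C and f_D be the unknown fractions; fractions sum to 1 so f_C + f_D = 0.514.
Mass balance: Σ fᵢ·δᵢ = δ_bulk ⇒ f_C·(-69.2) + f_D·(-49.9) = -44.0 − (-14.418) = -29.582
Substitute f_D = 0.514 − f_C:
f_C·(-69.2 − -49.9) = -29.582 − 0.514×(-49.9) = -3.934
f_C = -3.934 / -19.3 = 0.2038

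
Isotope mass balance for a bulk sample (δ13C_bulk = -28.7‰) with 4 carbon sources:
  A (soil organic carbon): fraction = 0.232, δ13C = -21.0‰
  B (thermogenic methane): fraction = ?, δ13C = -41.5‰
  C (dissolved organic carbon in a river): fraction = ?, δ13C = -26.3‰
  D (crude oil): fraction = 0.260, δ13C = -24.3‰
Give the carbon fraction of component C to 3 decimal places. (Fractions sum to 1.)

0.235

Let f_C and f_B be the unknown fractions; fractions sum to 1 so f_C + f_B = 0.508.
Mass balance: Σ fᵢ·δᵢ = δ_bulk ⇒ f_C·(-26.3) + f_B·(-41.5) = -28.7 − (-11.190) = -17.510
Substitute f_B = 0.508 − f_C:
f_C·(-26.3 − -41.5) = -17.510 − 0.508×(-41.5) = 3.572
f_C = 3.572 / 15.2 = 0.2350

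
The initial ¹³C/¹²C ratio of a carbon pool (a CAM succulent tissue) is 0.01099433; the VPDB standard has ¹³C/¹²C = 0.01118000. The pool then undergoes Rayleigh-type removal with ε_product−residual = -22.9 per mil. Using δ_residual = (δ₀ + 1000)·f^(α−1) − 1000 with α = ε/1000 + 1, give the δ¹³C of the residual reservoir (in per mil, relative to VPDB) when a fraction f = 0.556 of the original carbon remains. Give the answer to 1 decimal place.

δ₀ = (0.01099433/0.01118000 − 1)×1000 = (0.983393 − 1)×1000 = -16.607 per mil
α − 1 = ε/1000 = -0.0229
f^(α−1) = 0.556^(-0.0229) = 1.013533
δ_res = (-16.607 + 1000) × 1.013533 − 1000 = 996.701 − 1000 = -3.30 per mil

-3.3 per mil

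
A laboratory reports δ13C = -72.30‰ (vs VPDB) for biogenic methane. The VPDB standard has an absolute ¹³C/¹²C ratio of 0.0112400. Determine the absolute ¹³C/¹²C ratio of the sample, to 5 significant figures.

R_sample = R_standard × (δ13C/1000 + 1)
R_sample = 0.0112400 × (-72.30/1000 + 1) = 0.0112400 × 0.927700
R_sample = 0.0104273

0.010427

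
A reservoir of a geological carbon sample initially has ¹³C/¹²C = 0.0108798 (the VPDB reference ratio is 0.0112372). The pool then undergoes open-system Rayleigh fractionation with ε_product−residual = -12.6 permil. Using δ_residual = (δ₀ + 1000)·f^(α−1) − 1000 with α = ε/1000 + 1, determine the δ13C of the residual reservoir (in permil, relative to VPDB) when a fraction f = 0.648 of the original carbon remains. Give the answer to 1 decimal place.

δ₀ = (0.0108798/0.0112372 − 1)×1000 = (0.968195 − 1)×1000 = -31.805 permil
α − 1 = ε/1000 = -0.0126
f^(α−1) = 0.648^(-0.0126) = 1.005482
δ_res = (-31.805 + 1000) × 1.005482 − 1000 = 973.502 − 1000 = -26.50 permil

-26.5 permil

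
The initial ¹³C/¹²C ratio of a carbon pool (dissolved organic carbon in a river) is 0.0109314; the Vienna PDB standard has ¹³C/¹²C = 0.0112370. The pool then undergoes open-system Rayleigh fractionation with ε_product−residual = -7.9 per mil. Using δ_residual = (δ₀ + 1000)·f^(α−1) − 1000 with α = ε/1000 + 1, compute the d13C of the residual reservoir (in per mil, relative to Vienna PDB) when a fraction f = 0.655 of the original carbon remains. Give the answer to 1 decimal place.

δ₀ = (0.0109314/0.0112370 − 1)×1000 = (0.972804 − 1)×1000 = -27.196 per mil
α − 1 = ε/1000 = -0.0079
f^(α−1) = 0.655^(-0.0079) = 1.003348
δ_res = (-27.196 + 1000) × 1.003348 − 1000 = 976.061 − 1000 = -23.94 per mil

-23.9 per mil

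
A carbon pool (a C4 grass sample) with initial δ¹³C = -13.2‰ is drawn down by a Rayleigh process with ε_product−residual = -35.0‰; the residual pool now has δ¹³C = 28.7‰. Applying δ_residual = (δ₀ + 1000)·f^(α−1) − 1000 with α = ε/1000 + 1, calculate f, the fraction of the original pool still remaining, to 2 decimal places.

0.30

α − 1 = ε/1000 = -0.0350
(δ_res + 1000)/(δ₀ + 1000) = (28.7 + 1000)/(-13.2 + 1000) = 1028.7/986.8 = 1.042460
f = 1.042460^(1/-0.0350) = exp(ln(1.042460)/-0.0350) = exp(0.04158/-0.0350)
f = exp(-1.1881) = 0.3048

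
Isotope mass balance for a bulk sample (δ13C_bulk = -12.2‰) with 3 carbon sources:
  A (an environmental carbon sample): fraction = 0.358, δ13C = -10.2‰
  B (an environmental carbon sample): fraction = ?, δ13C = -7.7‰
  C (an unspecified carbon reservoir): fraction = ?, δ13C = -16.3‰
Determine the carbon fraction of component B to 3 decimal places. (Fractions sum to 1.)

Let f_B and f_C be the unknown fractions; fractions sum to 1 so f_B + f_C = 0.642.
Mass balance: Σ fᵢ·δᵢ = δ_bulk ⇒ f_B·(-7.7) + f_C·(-16.3) = -12.2 − (-3.652) = -8.548
Substitute f_C = 0.642 − f_B:
f_B·(-7.7 − -16.3) = -8.548 − 0.642×(-16.3) = 1.916
f_B = 1.916 / 8.6 = 0.2228

0.223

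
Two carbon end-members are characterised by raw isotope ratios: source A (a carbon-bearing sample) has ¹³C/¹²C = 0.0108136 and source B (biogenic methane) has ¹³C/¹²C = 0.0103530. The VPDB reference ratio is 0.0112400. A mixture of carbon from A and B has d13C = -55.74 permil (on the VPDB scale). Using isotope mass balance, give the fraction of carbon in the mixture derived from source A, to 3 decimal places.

δ_A = (0.0108136/0.0112400 − 1)×1000 = (0.962064 − 1)×1000 = -37.936 permil
δ_B = (0.0103530/0.0112400 − 1)×1000 = (0.921085 − 1)×1000 = -78.915 permil
f_A = (δ_mix − δ_B)/(δ_A − δ_B) = (-55.74 − (-78.915))/(-37.936 − (-78.915))
f_A = 23.175 / 40.979 = 0.5655

0.566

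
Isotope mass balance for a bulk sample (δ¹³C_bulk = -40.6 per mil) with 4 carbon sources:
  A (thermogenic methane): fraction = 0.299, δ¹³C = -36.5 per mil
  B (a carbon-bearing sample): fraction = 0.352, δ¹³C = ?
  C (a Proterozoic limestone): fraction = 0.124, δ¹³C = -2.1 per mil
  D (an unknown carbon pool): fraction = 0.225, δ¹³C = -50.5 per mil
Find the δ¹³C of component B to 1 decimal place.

-51.3 per mil

Isotope mass balance: δ_bulk = Σ fᵢ·δᵢ.
-40.6 = 0.299×(-36.5) + 0.352×δ_B + 0.124×(-2.1) + 0.225×(-50.5)
0.352·δ_B = -40.6 − (-22.536) = -18.064
δ_B = -18.064 / 0.352 = -51.32 per mil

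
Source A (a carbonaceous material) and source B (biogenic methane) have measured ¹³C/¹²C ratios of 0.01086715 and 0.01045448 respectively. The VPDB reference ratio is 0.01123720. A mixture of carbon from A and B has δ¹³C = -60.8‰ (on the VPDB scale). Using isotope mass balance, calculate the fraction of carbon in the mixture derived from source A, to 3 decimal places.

0.241

δ_A = (0.01086715/0.01123720 − 1)×1000 = (0.967069 − 1)×1000 = -32.931‰
δ_B = (0.01045448/0.01123720 − 1)×1000 = (0.930346 − 1)×1000 = -69.654‰
f_A = (δ_mix − δ_B)/(δ_A − δ_B) = (-60.8 − (-69.654))/(-32.931 − (-69.654))
f_A = 8.854 / 36.724 = 0.2411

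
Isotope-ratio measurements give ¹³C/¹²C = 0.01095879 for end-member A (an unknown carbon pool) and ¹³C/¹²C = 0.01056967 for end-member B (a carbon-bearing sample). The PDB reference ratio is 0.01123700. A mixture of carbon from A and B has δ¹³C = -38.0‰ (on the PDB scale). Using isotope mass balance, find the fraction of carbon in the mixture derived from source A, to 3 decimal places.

δ_A = (0.01095879/0.01123700 − 1)×1000 = (0.975242 − 1)×1000 = -24.758‰
δ_B = (0.01056967/0.01123700 − 1)×1000 = (0.940613 − 1)×1000 = -59.387‰
f_A = (δ_mix − δ_B)/(δ_A − δ_B) = (-38.0 − (-59.387))/(-24.758 − (-59.387))
f_A = 21.387 / 34.628 = 0.6176

0.618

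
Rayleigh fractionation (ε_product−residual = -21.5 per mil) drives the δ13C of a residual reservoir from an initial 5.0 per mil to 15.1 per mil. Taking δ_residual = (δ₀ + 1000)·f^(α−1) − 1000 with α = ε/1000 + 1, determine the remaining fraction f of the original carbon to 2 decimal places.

0.63

α − 1 = ε/1000 = -0.0215
(δ_res + 1000)/(δ₀ + 1000) = (15.1 + 1000)/(5.0 + 1000) = 1015.1/1005.0 = 1.010050
f = 1.010050^(1/-0.0215) = exp(ln(1.010050)/-0.0215) = exp(0.01000/-0.0215)
f = exp(-0.4651) = 0.6281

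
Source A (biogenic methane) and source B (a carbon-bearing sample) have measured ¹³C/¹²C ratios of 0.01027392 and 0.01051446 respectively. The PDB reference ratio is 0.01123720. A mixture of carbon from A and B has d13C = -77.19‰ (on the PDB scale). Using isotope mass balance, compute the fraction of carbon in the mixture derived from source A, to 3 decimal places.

0.601

δ_A = (0.01027392/0.01123720 − 1)×1000 = (0.914278 − 1)×1000 = -85.722‰
δ_B = (0.01051446/0.01123720 − 1)×1000 = (0.935683 − 1)×1000 = -64.317‰
f_A = (δ_mix − δ_B)/(δ_A − δ_B) = (-77.19 − (-64.317))/(-85.722 − (-64.317))
f_A = -12.873 / -21.406 = 0.6014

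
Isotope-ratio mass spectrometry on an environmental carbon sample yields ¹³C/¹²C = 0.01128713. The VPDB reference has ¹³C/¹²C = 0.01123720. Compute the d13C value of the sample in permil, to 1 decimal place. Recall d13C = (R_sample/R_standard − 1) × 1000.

d13C = (R_sample / R_standard − 1) × 1000
R_sample / R_standard = 0.01128713 / 0.01123720 = 1.004443
d13C = (1.004443 − 1) × 1000 = 4.44 permil

4.4 permil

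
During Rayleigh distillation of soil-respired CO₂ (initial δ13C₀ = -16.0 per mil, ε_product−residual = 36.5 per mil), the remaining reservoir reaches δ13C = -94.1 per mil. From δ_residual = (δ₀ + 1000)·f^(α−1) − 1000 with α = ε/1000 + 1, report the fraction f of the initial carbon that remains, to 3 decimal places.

α − 1 = ε/1000 = 0.0365
(δ_res + 1000)/(δ₀ + 1000) = (-94.1 + 1000)/(-16.0 + 1000) = 905.9/984.0 = 0.920630
f = 0.920630^(1/0.0365) = exp(ln(0.920630)/0.0365) = exp(-0.08270/0.0365)
f = exp(-2.2657) = 0.1038

0.104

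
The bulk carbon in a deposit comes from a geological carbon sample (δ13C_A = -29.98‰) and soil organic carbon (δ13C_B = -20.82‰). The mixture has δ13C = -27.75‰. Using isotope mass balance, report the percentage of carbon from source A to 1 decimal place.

δ_mix = f_A·δ_A + (1 − f_A)·δ_B  ⇒  f_A = (δ_mix − δ_B)/(δ_A − δ_B)
f_A = (-27.75 − (-20.82)) / (-29.98 − (-20.82))
f_A = -6.93 / -9.16 = 0.7566

75.7%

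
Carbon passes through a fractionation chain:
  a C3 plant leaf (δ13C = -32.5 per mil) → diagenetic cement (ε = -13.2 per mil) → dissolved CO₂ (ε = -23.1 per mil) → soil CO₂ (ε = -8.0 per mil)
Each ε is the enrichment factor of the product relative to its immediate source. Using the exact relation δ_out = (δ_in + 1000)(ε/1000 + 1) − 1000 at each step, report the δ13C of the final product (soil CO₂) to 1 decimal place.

-74.8 per mil

step 1: δ = (-32.50 + 1000)·(-13.2/1000 + 1) − 1000 = -45.27 per mil
step 2: δ = (-45.27 + 1000)·(-23.1/1000 + 1) − 1000 = -67.33 per mil
step 3: δ = (-67.33 + 1000)·(-8.0/1000 + 1) − 1000 = -74.79 per mil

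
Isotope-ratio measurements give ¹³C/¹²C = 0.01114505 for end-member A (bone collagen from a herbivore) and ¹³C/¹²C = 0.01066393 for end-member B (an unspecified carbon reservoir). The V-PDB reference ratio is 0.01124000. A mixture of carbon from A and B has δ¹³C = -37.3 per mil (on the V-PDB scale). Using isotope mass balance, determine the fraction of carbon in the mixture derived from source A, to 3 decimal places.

0.326

δ_A = (0.01114505/0.01124000 − 1)×1000 = (0.991552 − 1)×1000 = -8.448 per mil
δ_B = (0.01066393/0.01124000 − 1)×1000 = (0.948748 − 1)×1000 = -51.252 per mil
f_A = (δ_mix − δ_B)/(δ_A − δ_B) = (-37.3 − (-51.252))/(-8.448 − (-51.252))
f_A = 13.952 / 42.804 = 0.3259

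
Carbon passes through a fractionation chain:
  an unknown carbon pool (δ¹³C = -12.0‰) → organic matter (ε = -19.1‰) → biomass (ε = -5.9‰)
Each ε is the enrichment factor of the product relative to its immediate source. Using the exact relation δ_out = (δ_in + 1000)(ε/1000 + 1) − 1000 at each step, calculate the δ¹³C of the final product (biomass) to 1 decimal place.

step 1: δ = (-12.00 + 1000)·(-19.1/1000 + 1) − 1000 = -30.87‰
step 2: δ = (-30.87 + 1000)·(-5.9/1000 + 1) − 1000 = -36.59‰

-36.6‰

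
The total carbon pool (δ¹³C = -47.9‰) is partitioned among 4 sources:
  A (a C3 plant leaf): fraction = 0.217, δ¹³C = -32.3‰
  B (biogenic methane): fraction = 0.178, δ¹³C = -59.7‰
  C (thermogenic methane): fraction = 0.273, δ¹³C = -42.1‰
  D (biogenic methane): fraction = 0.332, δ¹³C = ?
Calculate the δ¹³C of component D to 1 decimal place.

Isotope mass balance: δ_bulk = Σ fᵢ·δᵢ.
-47.9 = 0.217×(-32.3) + 0.178×(-59.7) + 0.273×(-42.1) + 0.332×δ_D
0.332·δ_D = -47.9 − (-29.129) = -18.771
δ_D = -18.771 / 0.332 = -56.54‰

-56.5‰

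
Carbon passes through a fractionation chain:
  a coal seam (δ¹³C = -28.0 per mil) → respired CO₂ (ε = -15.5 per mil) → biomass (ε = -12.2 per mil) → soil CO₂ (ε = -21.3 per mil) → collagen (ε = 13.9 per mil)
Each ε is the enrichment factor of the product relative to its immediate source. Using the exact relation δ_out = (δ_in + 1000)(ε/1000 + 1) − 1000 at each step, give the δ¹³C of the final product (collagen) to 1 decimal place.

-62.0 per mil

step 1: δ = (-28.00 + 1000)·(-15.5/1000 + 1) − 1000 = -43.07 per mil
step 2: δ = (-43.07 + 1000)·(-12.2/1000 + 1) − 1000 = -54.74 per mil
step 3: δ = (-54.74 + 1000)·(-21.3/1000 + 1) − 1000 = -74.87 per mil
step 4: δ = (-74.87 + 1000)·(13.9/1000 + 1) − 1000 = -62.02 per mil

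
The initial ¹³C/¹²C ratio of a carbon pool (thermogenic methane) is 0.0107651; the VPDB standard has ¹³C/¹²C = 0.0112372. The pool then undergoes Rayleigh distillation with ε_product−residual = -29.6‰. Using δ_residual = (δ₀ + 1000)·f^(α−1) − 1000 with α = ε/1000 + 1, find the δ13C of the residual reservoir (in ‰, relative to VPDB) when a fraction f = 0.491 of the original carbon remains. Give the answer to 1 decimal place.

-21.6‰

δ₀ = (0.0107651/0.0112372 − 1)×1000 = (0.957988 − 1)×1000 = -42.012‰
α − 1 = ε/1000 = -0.0296
f^(α−1) = 0.491^(-0.0296) = 1.021278
δ_res = (-42.012 + 1000) × 1.021278 − 1000 = 978.372 − 1000 = -21.63‰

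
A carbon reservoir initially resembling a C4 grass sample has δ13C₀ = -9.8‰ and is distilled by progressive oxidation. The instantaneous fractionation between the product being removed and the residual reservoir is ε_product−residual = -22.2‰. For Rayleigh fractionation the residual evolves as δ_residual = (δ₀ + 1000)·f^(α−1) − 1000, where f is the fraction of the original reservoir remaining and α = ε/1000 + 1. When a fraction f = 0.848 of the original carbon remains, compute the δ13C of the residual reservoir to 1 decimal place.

-6.2‰

Rayleigh residual: δ_res = (δ₀ + 1000)·f^(α−1) − 1000
α = ε/1000 + 1 = 0.97780, so α − 1 = -0.02220
f^(α−1) = 0.848^(-0.02220) = 1.003667
δ_res = (-9.8 + 1000) × 1.003667 − 1000 = 993.831 − 1000 = -6.17‰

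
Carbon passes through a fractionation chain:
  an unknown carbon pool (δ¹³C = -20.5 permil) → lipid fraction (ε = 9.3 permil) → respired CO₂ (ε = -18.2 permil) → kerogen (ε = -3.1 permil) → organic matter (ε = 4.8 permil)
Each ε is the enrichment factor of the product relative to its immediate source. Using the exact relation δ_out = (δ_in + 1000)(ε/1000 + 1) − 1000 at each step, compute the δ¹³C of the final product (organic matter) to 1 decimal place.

-27.7 permil

step 1: δ = (-20.50 + 1000)·(9.3/1000 + 1) − 1000 = -11.39 permil
step 2: δ = (-11.39 + 1000)·(-18.2/1000 + 1) − 1000 = -29.38 permil
step 3: δ = (-29.38 + 1000)·(-3.1/1000 + 1) − 1000 = -32.39 permil
step 4: δ = (-32.39 + 1000)·(4.8/1000 + 1) − 1000 = -27.75 permil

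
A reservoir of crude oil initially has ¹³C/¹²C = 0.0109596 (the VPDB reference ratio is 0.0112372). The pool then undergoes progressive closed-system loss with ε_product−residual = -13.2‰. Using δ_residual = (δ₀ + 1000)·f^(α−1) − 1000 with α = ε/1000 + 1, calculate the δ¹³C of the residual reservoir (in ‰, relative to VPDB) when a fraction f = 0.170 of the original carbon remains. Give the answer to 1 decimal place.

δ₀ = (0.0109596/0.0112372 − 1)×1000 = (0.975296 − 1)×1000 = -24.704‰
α − 1 = ε/1000 = -0.0132
f^(α−1) = 0.170^(-0.0132) = 1.023666
δ_res = (-24.704 + 1000) × 1.023666 − 1000 = 998.377 − 1000 = -1.62‰

-1.6‰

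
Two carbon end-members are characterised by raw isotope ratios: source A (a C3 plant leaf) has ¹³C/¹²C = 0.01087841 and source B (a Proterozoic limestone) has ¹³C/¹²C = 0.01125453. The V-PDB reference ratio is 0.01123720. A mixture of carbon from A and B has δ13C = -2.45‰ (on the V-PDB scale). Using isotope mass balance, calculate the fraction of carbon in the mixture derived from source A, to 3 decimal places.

0.119

δ_A = (0.01087841/0.01123720 − 1)×1000 = (0.968071 − 1)×1000 = -31.929‰
δ_B = (0.01125453/0.01123720 − 1)×1000 = (1.001542 − 1)×1000 = 1.542‰
f_A = (δ_mix − δ_B)/(δ_A − δ_B) = (-2.45 − (1.542))/(-31.929 − (1.542))
f_A = -3.992 / -33.471 = 0.1193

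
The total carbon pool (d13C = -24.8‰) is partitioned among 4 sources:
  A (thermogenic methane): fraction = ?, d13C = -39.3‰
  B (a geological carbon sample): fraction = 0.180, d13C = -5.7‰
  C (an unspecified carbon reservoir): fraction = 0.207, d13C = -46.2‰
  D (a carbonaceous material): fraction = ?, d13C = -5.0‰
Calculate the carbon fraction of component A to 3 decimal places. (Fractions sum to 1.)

Let f_A and f_D be the unknown fractions; fractions sum to 1 so f_A + f_D = 0.613.
Mass balance: Σ fᵢ·δᵢ = δ_bulk ⇒ f_A·(-39.3) + f_D·(-5.0) = -24.8 − (-10.589) = -14.211
Substitute f_D = 0.613 − f_A:
f_A·(-39.3 − -5.0) = -14.211 − 0.613×(-5.0) = -11.146
f_A = -11.146 / -34.3 = 0.3249

0.325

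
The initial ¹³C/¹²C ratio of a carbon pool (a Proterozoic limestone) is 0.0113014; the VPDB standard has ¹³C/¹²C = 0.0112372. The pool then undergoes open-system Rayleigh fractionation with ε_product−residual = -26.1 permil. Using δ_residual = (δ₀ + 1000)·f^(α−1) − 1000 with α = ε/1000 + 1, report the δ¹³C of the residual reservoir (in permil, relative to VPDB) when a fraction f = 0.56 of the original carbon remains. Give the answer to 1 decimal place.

21.0 permil

δ₀ = (0.0113014/0.0112372 − 1)×1000 = (1.005713 − 1)×1000 = 5.713 permil
α − 1 = ε/1000 = -0.0261
f^(α−1) = 0.56^(-0.0261) = 1.015248
δ_res = (5.713 + 1000) × 1.015248 − 1000 = 1021.049 − 1000 = 21.05 permil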